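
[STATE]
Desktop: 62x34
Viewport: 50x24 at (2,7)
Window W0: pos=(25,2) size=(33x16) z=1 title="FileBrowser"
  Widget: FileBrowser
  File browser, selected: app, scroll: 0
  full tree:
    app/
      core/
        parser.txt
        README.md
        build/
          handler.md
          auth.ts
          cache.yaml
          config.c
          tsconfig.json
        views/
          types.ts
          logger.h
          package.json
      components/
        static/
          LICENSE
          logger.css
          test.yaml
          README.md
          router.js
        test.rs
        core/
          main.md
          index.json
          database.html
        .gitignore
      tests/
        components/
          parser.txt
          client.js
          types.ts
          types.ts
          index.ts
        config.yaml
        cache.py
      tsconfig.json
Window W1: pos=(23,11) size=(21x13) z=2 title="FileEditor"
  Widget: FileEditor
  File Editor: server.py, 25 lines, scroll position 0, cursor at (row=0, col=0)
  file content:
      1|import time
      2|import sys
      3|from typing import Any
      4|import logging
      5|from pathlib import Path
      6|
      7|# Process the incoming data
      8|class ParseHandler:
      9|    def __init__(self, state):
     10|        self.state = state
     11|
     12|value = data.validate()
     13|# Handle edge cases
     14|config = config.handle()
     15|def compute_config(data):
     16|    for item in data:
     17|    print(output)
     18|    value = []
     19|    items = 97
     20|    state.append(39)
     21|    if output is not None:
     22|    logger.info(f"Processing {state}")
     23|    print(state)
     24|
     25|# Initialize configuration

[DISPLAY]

                       ┃    [+] components/       
                       ┃    [+] tests/            
                       ┃    tsconfig.json         
                       ┃                          
                     ┏━━━━━━━━━━━━━━━━━━━┓        
                     ┃ FileEditor        ┃        
                     ┠───────────────────┨        
                     ┃█mport time       ▲┃        
                     ┃import sys        █┃        
                     ┃from typing import░┃        
                     ┃import logging    ░┃━━━━━━━━
                     ┃from pathlib impor░┃        
                     ┃                  ░┃        
                     ┃# Process the inco░┃        
                     ┃class ParseHandler░┃        
                     ┃    def __init__(s▼┃        
                     ┗━━━━━━━━━━━━━━━━━━━┛        
                                                  
                                                  
                                                  
                                                  
                                                  
                                                  
                                                  


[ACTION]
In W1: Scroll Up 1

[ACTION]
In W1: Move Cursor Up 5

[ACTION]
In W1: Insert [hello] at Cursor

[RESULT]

                       ┃    [+] components/       
                       ┃    [+] tests/            
                       ┃    tsconfig.json         
                       ┃                          
                     ┏━━━━━━━━━━━━━━━━━━━┓        
                     ┃ FileEditor        ┃        
                     ┠───────────────────┨        
                     ┃hello█mport time  ▲┃        
                     ┃import sys        █┃        
                     ┃from typing import░┃        
                     ┃import logging    ░┃━━━━━━━━
                     ┃from pathlib impor░┃        
                     ┃                  ░┃        
                     ┃# Process the inco░┃        
                     ┃class ParseHandler░┃        
                     ┃    def __init__(s▼┃        
                     ┗━━━━━━━━━━━━━━━━━━━┛        
                                                  
                                                  
                                                  
                                                  
                                                  
                                                  
                                                  


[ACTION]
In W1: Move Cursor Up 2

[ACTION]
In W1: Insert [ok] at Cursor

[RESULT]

                       ┃    [+] components/       
                       ┃    [+] tests/            
                       ┃    tsconfig.json         
                       ┃                          
                     ┏━━━━━━━━━━━━━━━━━━━┓        
                     ┃ FileEditor        ┃        
                     ┠───────────────────┨        
                     ┃hellook█mport time▲┃        
                     ┃import sys        █┃        
                     ┃from typing import░┃        
                     ┃import logging    ░┃━━━━━━━━
                     ┃from pathlib impor░┃        
                     ┃                  ░┃        
                     ┃# Process the inco░┃        
                     ┃class ParseHandler░┃        
                     ┃    def __init__(s▼┃        
                     ┗━━━━━━━━━━━━━━━━━━━┛        
                                                  
                                                  
                                                  
                                                  
                                                  
                                                  
                                                  


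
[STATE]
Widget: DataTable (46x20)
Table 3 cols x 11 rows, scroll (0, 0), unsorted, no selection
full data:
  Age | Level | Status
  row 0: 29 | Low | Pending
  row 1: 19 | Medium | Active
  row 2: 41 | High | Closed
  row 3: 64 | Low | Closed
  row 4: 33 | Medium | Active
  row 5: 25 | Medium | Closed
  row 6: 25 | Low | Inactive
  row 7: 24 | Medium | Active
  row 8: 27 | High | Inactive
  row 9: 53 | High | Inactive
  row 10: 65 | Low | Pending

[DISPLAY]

Age│Level │Status                             
───┼──────┼────────                           
29 │Low   │Pending                            
19 │Medium│Active                             
41 │High  │Closed                             
64 │Low   │Closed                             
33 │Medium│Active                             
25 │Medium│Closed                             
25 │Low   │Inactive                           
24 │Medium│Active                             
27 │High  │Inactive                           
53 │High  │Inactive                           
65 │Low   │Pending                            
                                              
                                              
                                              
                                              
                                              
                                              
                                              


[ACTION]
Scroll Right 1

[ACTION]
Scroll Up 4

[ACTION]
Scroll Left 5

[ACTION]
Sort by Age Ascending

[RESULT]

Ag▲│Level │Status                             
───┼──────┼────────                           
19 │Medium│Active                             
24 │Medium│Active                             
25 │Medium│Closed                             
25 │Low   │Inactive                           
27 │High  │Inactive                           
29 │Low   │Pending                            
33 │Medium│Active                             
41 │High  │Closed                             
53 │High  │Inactive                           
64 │Low   │Closed                             
65 │Low   │Pending                            
                                              
                                              
                                              
                                              
                                              
                                              
                                              


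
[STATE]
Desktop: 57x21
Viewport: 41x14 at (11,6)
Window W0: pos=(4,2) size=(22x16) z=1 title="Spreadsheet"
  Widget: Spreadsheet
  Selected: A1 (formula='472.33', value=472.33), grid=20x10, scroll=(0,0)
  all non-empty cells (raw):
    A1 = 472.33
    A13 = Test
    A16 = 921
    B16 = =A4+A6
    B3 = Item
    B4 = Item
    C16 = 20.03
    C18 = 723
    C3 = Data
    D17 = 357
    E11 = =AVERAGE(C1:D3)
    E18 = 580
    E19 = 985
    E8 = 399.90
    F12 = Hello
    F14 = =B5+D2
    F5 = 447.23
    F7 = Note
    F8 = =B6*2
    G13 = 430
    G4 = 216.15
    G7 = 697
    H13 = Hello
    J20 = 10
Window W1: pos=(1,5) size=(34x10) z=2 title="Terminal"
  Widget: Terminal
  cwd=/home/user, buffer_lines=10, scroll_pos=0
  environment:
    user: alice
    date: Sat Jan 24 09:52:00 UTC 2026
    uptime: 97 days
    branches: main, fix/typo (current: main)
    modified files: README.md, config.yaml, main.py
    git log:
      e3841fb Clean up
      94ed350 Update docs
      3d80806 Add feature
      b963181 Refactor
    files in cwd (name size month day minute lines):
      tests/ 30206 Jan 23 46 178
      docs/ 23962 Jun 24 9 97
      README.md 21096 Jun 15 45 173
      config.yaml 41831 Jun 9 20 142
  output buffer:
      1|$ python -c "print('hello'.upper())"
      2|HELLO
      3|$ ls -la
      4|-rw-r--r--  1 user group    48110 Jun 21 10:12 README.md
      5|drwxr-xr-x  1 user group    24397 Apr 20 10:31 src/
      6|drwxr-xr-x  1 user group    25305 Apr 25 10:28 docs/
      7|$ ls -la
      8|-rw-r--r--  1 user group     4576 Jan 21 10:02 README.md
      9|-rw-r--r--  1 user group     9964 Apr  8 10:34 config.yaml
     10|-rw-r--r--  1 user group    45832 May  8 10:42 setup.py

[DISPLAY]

                       ┃                 
───────────────────────┨                 
-c "print('hello'.upper┃                 
                       ┃                 
                       ┃                 
-  1 user group    4811┃                 
x  1 user group    2439┃                 
x  1 user group    2530┃                 
━━━━━━━━━━━━━━━━━━━━━━━┛                 
     0       0┃                          
     0       0┃                          
━━━━━━━━━━━━━━┛                          
                                         
                                         


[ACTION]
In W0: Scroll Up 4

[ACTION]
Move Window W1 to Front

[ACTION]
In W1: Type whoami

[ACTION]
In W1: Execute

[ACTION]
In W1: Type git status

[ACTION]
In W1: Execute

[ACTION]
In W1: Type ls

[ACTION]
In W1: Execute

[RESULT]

                       ┃                 
───────────────────────┨                 
odified:   README.md   ┃                 
odified:   config.yaml ┃                 
odified:   main.py     ┃                 
                       ┃                 
ocs/  README.md  config┃                 
                       ┃                 
━━━━━━━━━━━━━━━━━━━━━━━┛                 
     0       0┃                          
     0       0┃                          
━━━━━━━━━━━━━━┛                          
                                         
                                         


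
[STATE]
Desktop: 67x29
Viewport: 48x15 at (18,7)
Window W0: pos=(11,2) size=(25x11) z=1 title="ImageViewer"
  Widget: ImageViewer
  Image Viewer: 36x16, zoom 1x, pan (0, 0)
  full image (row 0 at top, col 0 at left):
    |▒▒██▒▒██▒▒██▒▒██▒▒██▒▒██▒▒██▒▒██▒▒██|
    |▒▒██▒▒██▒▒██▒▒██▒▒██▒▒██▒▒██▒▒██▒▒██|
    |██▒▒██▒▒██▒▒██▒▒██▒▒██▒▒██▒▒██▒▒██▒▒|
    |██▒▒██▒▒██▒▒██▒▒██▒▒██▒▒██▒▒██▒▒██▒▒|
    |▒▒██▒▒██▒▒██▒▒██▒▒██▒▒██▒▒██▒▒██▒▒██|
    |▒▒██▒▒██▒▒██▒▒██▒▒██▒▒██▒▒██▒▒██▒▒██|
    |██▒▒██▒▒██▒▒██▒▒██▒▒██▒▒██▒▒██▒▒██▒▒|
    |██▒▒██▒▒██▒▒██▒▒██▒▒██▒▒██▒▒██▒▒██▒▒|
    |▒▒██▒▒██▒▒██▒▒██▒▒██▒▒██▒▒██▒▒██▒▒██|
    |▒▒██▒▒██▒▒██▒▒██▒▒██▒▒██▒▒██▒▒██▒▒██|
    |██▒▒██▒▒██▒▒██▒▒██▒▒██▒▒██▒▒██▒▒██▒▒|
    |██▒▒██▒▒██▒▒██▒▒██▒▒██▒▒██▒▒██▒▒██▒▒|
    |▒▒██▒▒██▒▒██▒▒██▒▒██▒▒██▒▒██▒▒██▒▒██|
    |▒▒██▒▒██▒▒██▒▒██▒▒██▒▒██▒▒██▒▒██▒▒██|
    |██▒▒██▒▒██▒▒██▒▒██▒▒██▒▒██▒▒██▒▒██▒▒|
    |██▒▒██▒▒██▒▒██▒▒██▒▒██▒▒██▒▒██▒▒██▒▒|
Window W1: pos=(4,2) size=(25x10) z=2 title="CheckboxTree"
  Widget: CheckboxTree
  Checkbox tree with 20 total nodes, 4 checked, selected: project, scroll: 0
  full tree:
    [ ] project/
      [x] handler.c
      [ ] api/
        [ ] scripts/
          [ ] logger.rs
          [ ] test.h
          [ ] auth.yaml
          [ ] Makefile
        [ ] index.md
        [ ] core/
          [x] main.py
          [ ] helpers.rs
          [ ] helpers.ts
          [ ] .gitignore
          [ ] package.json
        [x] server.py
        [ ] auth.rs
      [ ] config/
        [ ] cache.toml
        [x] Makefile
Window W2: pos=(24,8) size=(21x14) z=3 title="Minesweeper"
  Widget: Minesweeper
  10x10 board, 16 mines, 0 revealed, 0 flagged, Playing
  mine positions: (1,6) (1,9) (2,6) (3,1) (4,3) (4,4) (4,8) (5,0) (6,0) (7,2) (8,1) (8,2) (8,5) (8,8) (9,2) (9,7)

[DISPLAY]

          ┃█▒▒██▒┃                              
pts/  ┏━━━━━━━━━━━━━━━━━━━┓                     
gger.r┃ Minesweeper       ┃                     
st.h  ┠───────────────────┨                     
━━━━━━┃■■■■■■■■■■         ┃                     
━━━━━━┃■■■■■■■■■■         ┃                     
      ┃■■■■■■■■■■         ┃                     
      ┃■■■■■■■■■■         ┃                     
      ┃■■■■■■■■■■         ┃                     
      ┃■■■■■■■■■■         ┃                     
      ┃■■■■■■■■■■         ┃                     
      ┃■■■■■■■■■■         ┃                     
      ┃■■■■■■■■■■         ┃                     
      ┃■■■■■■■■■■         ┃                     
      ┗━━━━━━━━━━━━━━━━━━━┛                     


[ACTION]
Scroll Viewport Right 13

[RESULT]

         ┃█▒▒██▒┃                               
ts/  ┏━━━━━━━━━━━━━━━━━━━┓                      
ger.r┃ Minesweeper       ┃                      
t.h  ┠───────────────────┨                      
━━━━━┃■■■■■■■■■■         ┃                      
━━━━━┃■■■■■■■■■■         ┃                      
     ┃■■■■■■■■■■         ┃                      
     ┃■■■■■■■■■■         ┃                      
     ┃■■■■■■■■■■         ┃                      
     ┃■■■■■■■■■■         ┃                      
     ┃■■■■■■■■■■         ┃                      
     ┃■■■■■■■■■■         ┃                      
     ┃■■■■■■■■■■         ┃                      
     ┃■■■■■■■■■■         ┃                      
     ┗━━━━━━━━━━━━━━━━━━━┛                      


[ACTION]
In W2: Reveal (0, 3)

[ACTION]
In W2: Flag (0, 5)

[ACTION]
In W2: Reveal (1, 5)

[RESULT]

         ┃█▒▒██▒┃                               
ts/  ┏━━━━━━━━━━━━━━━━━━━┓                      
ger.r┃ Minesweeper       ┃                      
t.h  ┠───────────────────┨                      
━━━━━┃     1■■■■         ┃                      
━━━━━┃     2■■■■         ┃                      
     ┃111  2■■■■         ┃                      
     ┃■■2222■■■■         ┃                      
     ┃■■■■■■■■■■         ┃                      
     ┃■■■■■■■■■■         ┃                      
     ┃■■■■■■■■■■         ┃                      
     ┃■■■■■■■■■■         ┃                      
     ┃■■■■■■■■■■         ┃                      
     ┃■■■■■■■■■■         ┃                      
     ┗━━━━━━━━━━━━━━━━━━━┛                      


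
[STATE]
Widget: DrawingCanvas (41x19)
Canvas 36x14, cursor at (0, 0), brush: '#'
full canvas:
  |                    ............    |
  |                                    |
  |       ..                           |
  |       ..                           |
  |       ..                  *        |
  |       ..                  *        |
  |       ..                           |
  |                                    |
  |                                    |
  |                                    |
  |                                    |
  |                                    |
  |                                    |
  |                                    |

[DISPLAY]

+                   ............         
                                         
       ..                                
       ..                                
       ..                  *             
       ..                  *             
       ..                                
                                         
                                         
                                         
                                         
                                         
                                         
                                         
                                         
                                         
                                         
                                         
                                         


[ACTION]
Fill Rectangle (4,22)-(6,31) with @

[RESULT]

+                   ............         
                                         
       ..                                
       ..                                
       ..             @@@@@@@@@@         
       ..             @@@@@@@@@@         
       ..             @@@@@@@@@@         
                                         
                                         
                                         
                                         
                                         
                                         
                                         
                                         
                                         
                                         
                                         
                                         


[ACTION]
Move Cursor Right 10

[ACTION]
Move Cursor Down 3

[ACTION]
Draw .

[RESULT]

                    ............         
                                         
       ..                                
       .. .                              
       ..             @@@@@@@@@@         
       ..             @@@@@@@@@@         
       ..             @@@@@@@@@@         
                                         
                                         
                                         
                                         
                                         
                                         
                                         
                                         
                                         
                                         
                                         
                                         


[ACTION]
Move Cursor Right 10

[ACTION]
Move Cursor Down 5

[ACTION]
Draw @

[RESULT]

                    ............         
                                         
       ..                                
       .. .                              
       ..             @@@@@@@@@@         
       ..             @@@@@@@@@@         
       ..             @@@@@@@@@@         
                                         
                    @                    
                                         
                                         
                                         
                                         
                                         
                                         
                                         
                                         
                                         
                                         


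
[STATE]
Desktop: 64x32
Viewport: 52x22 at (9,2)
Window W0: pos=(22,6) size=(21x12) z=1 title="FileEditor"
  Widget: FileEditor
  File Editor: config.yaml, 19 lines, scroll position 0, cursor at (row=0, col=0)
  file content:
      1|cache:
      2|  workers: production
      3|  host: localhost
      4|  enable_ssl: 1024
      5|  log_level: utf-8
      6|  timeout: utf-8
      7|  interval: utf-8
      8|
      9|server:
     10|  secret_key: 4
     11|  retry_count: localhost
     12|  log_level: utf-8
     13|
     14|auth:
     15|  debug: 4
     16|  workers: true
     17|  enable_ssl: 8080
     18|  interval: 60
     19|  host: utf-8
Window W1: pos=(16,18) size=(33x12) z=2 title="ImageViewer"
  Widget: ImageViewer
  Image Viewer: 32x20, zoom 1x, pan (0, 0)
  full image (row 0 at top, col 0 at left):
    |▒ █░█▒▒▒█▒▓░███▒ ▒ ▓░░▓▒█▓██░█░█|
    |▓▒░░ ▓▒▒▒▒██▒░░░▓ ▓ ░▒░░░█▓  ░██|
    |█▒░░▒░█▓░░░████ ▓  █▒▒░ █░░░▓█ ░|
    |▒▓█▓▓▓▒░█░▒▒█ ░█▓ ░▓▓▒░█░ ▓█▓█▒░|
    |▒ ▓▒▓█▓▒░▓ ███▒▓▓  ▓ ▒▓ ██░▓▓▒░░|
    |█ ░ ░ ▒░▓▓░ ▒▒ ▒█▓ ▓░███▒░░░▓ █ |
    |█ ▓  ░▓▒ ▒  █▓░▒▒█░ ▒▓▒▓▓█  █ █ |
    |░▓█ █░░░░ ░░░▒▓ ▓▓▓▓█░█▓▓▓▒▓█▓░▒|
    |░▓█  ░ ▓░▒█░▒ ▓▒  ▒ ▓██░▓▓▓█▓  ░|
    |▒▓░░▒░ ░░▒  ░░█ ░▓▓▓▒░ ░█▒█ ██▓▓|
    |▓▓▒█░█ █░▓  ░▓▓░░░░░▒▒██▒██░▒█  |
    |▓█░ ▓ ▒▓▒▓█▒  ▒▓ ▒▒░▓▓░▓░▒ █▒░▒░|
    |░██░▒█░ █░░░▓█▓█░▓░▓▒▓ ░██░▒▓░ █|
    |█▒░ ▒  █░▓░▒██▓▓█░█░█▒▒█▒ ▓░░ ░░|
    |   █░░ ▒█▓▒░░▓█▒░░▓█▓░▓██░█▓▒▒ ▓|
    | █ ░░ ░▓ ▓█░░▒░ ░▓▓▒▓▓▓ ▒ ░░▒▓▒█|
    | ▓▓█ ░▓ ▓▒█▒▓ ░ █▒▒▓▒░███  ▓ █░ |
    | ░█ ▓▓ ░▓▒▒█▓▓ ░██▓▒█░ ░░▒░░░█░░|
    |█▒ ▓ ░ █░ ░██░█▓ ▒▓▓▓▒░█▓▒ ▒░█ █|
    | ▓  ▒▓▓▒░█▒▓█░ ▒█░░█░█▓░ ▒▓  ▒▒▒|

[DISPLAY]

                                                    
                                                    
                                                    
                                                    
             ┏━━━━━━━━━━━━━━━━━━━┓                  
             ┃ FileEditor        ┃                  
             ┠───────────────────┨                  
             ┃█ache:            ▲┃                  
             ┃  workers: product█┃                  
             ┃  host: localhost ░┃                  
             ┃  enable_ssl: 1024░┃                  
             ┃  log_level: utf-8░┃                  
             ┃  timeout: utf-8  ░┃                  
             ┃  interval: utf-8 ░┃                  
             ┃                  ▼┃                  
             ┗━━━━━━━━━━━━━━━━━━━┛                  
       ┏━━━━━━━━━━━━━━━━━━━━━━━━━━━━━━━┓            
       ┃ ImageViewer                   ┃            
       ┠───────────────────────────────┨            
       ┃▒ █░█▒▒▒█▒▓░███▒ ▒ ▓░░▓▒█▓██░█░┃            
       ┃▓▒░░ ▓▒▒▒▒██▒░░░▓ ▓ ░▒░░░█▓  ░█┃            
       ┃█▒░░▒░█▓░░░████ ▓  █▒▒░ █░░░▓█ ┃            


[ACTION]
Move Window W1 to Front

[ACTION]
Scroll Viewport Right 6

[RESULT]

                                                    
                                                    
                                                    
                                                    
          ┏━━━━━━━━━━━━━━━━━━━┓                     
          ┃ FileEditor        ┃                     
          ┠───────────────────┨                     
          ┃█ache:            ▲┃                     
          ┃  workers: product█┃                     
          ┃  host: localhost ░┃                     
          ┃  enable_ssl: 1024░┃                     
          ┃  log_level: utf-8░┃                     
          ┃  timeout: utf-8  ░┃                     
          ┃  interval: utf-8 ░┃                     
          ┃                  ▼┃                     
          ┗━━━━━━━━━━━━━━━━━━━┛                     
    ┏━━━━━━━━━━━━━━━━━━━━━━━━━━━━━━━┓               
    ┃ ImageViewer                   ┃               
    ┠───────────────────────────────┨               
    ┃▒ █░█▒▒▒█▒▓░███▒ ▒ ▓░░▓▒█▓██░█░┃               
    ┃▓▒░░ ▓▒▒▒▒██▒░░░▓ ▓ ░▒░░░█▓  ░█┃               
    ┃█▒░░▒░█▓░░░████ ▓  █▒▒░ █░░░▓█ ┃               


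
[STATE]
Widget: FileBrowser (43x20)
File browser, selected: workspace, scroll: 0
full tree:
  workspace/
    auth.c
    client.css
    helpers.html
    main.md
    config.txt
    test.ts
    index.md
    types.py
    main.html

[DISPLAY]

> [-] workspace/                           
    auth.c                                 
    client.css                             
    helpers.html                           
    main.md                                
    config.txt                             
    test.ts                                
    index.md                               
    types.py                               
    main.html                              
                                           
                                           
                                           
                                           
                                           
                                           
                                           
                                           
                                           
                                           


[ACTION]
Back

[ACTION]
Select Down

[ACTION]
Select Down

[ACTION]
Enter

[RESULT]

  [-] workspace/                           
    auth.c                                 
  > client.css                             
    helpers.html                           
    main.md                                
    config.txt                             
    test.ts                                
    index.md                               
    types.py                               
    main.html                              
                                           
                                           
                                           
                                           
                                           
                                           
                                           
                                           
                                           
                                           


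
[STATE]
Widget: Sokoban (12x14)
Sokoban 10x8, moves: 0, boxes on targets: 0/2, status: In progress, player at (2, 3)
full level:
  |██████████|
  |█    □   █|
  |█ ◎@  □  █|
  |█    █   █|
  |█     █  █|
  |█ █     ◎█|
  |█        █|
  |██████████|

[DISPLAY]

██████████  
█    □   █  
█ ◎@  □  █  
█    █   █  
█     █  █  
█ █     ◎█  
█        █  
██████████  
Moves: 0  0/
            
            
            
            
            


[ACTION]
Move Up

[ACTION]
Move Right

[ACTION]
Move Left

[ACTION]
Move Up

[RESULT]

██████████  
█  @ □   █  
█ ◎   □  █  
█    █   █  
█     █  █  
█ █     ◎█  
█        █  
██████████  
Moves: 3  0/
            
            
            
            
            


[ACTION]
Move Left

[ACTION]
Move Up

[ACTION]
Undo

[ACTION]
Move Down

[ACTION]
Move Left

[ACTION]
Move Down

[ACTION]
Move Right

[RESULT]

██████████  
█    □   █  
█ ◎   □  █  
█  @ █   █  
█     █  █  
█ █     ◎█  
█        █  
██████████  
Moves: 7  0/
            
            
            
            
            


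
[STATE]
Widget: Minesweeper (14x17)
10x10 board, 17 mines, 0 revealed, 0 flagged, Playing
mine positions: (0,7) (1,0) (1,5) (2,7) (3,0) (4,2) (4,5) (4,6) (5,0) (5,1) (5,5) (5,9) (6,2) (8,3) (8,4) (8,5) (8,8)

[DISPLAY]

■■■■■■■■■■    
■■■■■■■■■■    
■■■■■■■■■■    
■■■■■■■■■■    
■■■■■■■■■■    
■■■■■■■■■■    
■■■■■■■■■■    
■■■■■■■■■■    
■■■■■■■■■■    
■■■■■■■■■■    
              
              
              
              
              
              
              


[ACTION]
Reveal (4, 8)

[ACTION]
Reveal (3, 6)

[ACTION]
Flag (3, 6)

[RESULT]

■■■■■■■■■■    
■■■■■■■■■■    
■■■■■■■■■■    
■■■■■■3■■■    
■■■■■■■■1■    
■■■■■■■■■■    
■■■■■■■■■■    
■■■■■■■■■■    
■■■■■■■■■■    
■■■■■■■■■■    
              
              
              
              
              
              
              


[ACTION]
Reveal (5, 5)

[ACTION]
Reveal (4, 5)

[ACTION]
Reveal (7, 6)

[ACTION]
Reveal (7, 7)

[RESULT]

■■■■■■■✹■■    
✹■■■■✹■■■■    
■■■■■■■✹■■    
✹■■■■■3■■■    
■■✹■■✹✹■1■    
✹✹■■■✹■■■✹    
■■✹■■■■■■■    
■■■■■■■■■■    
■■■✹✹✹■■✹■    
■■■■■■■■■■    
              
              
              
              
              
              
              


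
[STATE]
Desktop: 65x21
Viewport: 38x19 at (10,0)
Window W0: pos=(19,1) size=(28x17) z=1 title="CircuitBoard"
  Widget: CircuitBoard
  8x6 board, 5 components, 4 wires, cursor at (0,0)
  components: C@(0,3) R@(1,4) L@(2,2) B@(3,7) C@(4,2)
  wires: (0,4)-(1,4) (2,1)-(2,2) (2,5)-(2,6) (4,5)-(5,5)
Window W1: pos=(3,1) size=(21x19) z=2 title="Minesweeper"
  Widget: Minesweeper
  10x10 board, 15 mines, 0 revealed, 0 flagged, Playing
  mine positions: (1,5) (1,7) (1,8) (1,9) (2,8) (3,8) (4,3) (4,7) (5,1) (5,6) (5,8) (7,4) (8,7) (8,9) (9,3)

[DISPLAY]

                                      
━━━━━━━━━━━━━┓━━━━━━━━━━━━━━━━━━━━━━┓ 
weeper       ┃cuitBoard             ┃ 
─────────────┨──────────────────────┨ 
■■■■         ┃ 1 2 3 4 5 6 7        ┃ 
■■■■         ┃.]          C   ·     ┃ 
■■■■         ┃                │     ┃ 
■■■■         ┃                R     ┃ 
■■■■         ┃                      ┃ 
■■■■         ┃    · ─ L           · ┃ 
■■■■         ┃                      ┃ 
■■■■         ┃                      ┃ 
■■■■         ┃                      ┃ 
■■■■         ┃        C           · ┃ 
             ┃                    │ ┃ 
             ┃                    · ┃ 
             ┃or: (0,0)             ┃ 
             ┃━━━━━━━━━━━━━━━━━━━━━━┛ 
             ┃                        


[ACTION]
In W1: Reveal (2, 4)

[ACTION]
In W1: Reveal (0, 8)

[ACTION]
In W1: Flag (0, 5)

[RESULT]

                                      
━━━━━━━━━━━━━┓━━━━━━━━━━━━━━━━━━━━━━┓ 
weeper       ┃cuitBoard             ┃ 
─────────────┨──────────────────────┨ 
■■3■         ┃ 1 2 3 4 5 6 7        ┃ 
■■■■         ┃.]          C   ·     ┃ 
■■■■         ┃                │     ┃ 
■■■■         ┃                R     ┃ 
■■■■         ┃                      ┃ 
■■■■         ┃    · ─ L           · ┃ 
■■■■         ┃                      ┃ 
■■■■         ┃                      ┃ 
■■■■         ┃                      ┃ 
■■■■         ┃        C           · ┃ 
             ┃                    │ ┃ 
             ┃                    · ┃ 
             ┃or: (0,0)             ┃ 
             ┃━━━━━━━━━━━━━━━━━━━━━━┛ 
             ┃                        


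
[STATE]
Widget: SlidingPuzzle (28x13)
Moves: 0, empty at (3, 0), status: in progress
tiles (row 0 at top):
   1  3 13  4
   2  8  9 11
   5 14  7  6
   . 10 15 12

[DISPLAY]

┌────┬────┬────┬────┐       
│  1 │  3 │ 13 │  4 │       
├────┼────┼────┼────┤       
│  2 │  8 │  9 │ 11 │       
├────┼────┼────┼────┤       
│  5 │ 14 │  7 │  6 │       
├────┼────┼────┼────┤       
│    │ 10 │ 15 │ 12 │       
└────┴────┴────┴────┘       
Moves: 0                    
                            
                            
                            


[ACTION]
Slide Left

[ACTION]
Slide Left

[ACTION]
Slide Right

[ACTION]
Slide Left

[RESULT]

┌────┬────┬────┬────┐       
│  1 │  3 │ 13 │  4 │       
├────┼────┼────┼────┤       
│  2 │  8 │  9 │ 11 │       
├────┼────┼────┼────┤       
│  5 │ 14 │  7 │  6 │       
├────┼────┼────┼────┤       
│ 10 │ 15 │    │ 12 │       
└────┴────┴────┴────┘       
Moves: 4                    
                            
                            
                            


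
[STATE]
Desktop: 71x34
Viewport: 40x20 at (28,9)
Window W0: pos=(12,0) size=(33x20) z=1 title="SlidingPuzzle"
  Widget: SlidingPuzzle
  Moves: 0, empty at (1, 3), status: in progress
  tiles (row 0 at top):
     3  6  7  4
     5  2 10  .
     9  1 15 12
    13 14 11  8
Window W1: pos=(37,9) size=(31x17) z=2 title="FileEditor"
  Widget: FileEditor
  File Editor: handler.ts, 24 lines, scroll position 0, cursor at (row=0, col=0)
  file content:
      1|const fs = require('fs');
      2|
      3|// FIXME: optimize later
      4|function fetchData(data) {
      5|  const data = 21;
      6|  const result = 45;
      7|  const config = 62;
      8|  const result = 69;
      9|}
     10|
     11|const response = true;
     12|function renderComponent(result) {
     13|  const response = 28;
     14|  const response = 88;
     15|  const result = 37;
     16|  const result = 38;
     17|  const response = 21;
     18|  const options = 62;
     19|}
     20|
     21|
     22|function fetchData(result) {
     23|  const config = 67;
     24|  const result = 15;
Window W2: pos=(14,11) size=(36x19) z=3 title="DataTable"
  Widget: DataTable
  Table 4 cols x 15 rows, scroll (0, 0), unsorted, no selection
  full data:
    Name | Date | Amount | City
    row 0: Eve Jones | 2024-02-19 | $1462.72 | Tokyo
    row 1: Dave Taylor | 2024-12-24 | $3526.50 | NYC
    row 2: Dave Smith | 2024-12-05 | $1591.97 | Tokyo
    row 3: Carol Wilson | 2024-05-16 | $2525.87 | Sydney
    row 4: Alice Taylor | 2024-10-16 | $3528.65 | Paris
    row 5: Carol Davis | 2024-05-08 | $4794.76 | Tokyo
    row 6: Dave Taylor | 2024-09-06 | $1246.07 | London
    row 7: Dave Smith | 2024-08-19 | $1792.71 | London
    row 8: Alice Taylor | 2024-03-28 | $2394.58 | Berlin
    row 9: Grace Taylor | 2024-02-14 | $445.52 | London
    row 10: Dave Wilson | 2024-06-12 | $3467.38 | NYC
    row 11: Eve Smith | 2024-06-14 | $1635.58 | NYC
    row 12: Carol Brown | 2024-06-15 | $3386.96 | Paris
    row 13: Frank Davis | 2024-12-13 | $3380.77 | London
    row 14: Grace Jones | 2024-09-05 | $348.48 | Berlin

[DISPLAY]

┼────┤   ┏━━━━━━━━━━━━━━━━━━━━━━━━━━━━━┓
│  8 │   ┃ FileEditor                  ┃
━━━━━━━━━━━━━━━━━━━━━┓─────────────────┨
                     ┃equire('fs');   ▲┃
─────────────────────┨                █┃
Date      │Amount  │C┃timize later    ░┃
──────────┼────────┼─┃chData(data) {  ░┃
2024-02-19│$1462.72│T┃ = 21;          ░┃
2024-12-24│$3526.50│N┃lt = 45;        ░┃
2024-12-05│$1591.97│T┃ig = 62;        ░┃
2024-05-16│$2525.87│S┃lt = 69;        ░┃
2024-10-16│$3528.65│P┃                ░┃
2024-05-08│$4794.76│T┃                ░┃
2024-09-06│$1246.07│L┃se = true;      ░┃
2024-08-19│$1792.71│L┃derComponent(res░┃
2024-03-28│$2394.58│B┃onse = 28;      ▼┃
2024-02-14│$445.52 │L┃━━━━━━━━━━━━━━━━━┛
2024-06-12│$3467.38│N┃                  
2024-06-14│$1635.58│N┃                  
2024-06-15│$3386.96│P┃                  


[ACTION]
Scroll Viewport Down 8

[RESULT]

Date      │Amount  │C┃timize later    ░┃
──────────┼────────┼─┃chData(data) {  ░┃
2024-02-19│$1462.72│T┃ = 21;          ░┃
2024-12-24│$3526.50│N┃lt = 45;        ░┃
2024-12-05│$1591.97│T┃ig = 62;        ░┃
2024-05-16│$2525.87│S┃lt = 69;        ░┃
2024-10-16│$3528.65│P┃                ░┃
2024-05-08│$4794.76│T┃                ░┃
2024-09-06│$1246.07│L┃se = true;      ░┃
2024-08-19│$1792.71│L┃derComponent(res░┃
2024-03-28│$2394.58│B┃onse = 28;      ▼┃
2024-02-14│$445.52 │L┃━━━━━━━━━━━━━━━━━┛
2024-06-12│$3467.38│N┃                  
2024-06-14│$1635.58│N┃                  
2024-06-15│$3386.96│P┃                  
━━━━━━━━━━━━━━━━━━━━━┛                  
                                        
                                        
                                        
                                        


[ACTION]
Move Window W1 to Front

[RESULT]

Date     ┃// FIXME: optimize later    ░┃
─────────┃function fetchData(data) {  ░┃
2024-02-1┃  const data = 21;          ░┃
2024-12-2┃  const result = 45;        ░┃
2024-12-0┃  const config = 62;        ░┃
2024-05-1┃  const result = 69;        ░┃
2024-10-1┃}                           ░┃
2024-05-0┃                            ░┃
2024-09-0┃const response = true;      ░┃
2024-08-1┃function renderComponent(res░┃
2024-03-2┃  const response = 28;      ▼┃
2024-02-1┗━━━━━━━━━━━━━━━━━━━━━━━━━━━━━┛
2024-06-12│$3467.38│N┃                  
2024-06-14│$1635.58│N┃                  
2024-06-15│$3386.96│P┃                  
━━━━━━━━━━━━━━━━━━━━━┛                  
                                        
                                        
                                        
                                        


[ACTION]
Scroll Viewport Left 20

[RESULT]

    ┃ ┃Name        │Date     ┃// FIXME: 
    ┃ ┃────────────┼─────────┃function f
    ┃ ┃Eve Jones   │2024-02-1┃  const da
    ┃ ┃Dave Taylor │2024-12-2┃  const re
    ┃ ┃Dave Smith  │2024-12-0┃  const co
    ┗━┃Carol Wilson│2024-05-1┃  const re
      ┃Alice Taylor│2024-10-1┃}         
      ┃Carol Davis │2024-05-0┃          
      ┃Dave Taylor │2024-09-0┃const resp
      ┃Dave Smith  │2024-08-1┃function r
      ┃Alice Taylor│2024-03-2┃  const re
      ┃Grace Taylor│2024-02-1┗━━━━━━━━━━
      ┃Dave Wilson │2024-06-12│$3467.38│
      ┃Eve Smith   │2024-06-14│$1635.58│
      ┃Carol Brown │2024-06-15│$3386.96│
      ┗━━━━━━━━━━━━━━━━━━━━━━━━━━━━━━━━━
                                        
                                        
                                        
                                        
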